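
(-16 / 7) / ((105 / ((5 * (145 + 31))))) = -2816 / 147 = -19.16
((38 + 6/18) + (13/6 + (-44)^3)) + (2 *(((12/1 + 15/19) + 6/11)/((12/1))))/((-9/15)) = -53387297/627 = -85147.20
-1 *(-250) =250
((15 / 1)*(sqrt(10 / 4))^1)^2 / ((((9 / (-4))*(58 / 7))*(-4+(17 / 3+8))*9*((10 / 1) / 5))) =-875 / 5046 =-0.17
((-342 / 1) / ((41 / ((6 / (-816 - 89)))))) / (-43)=-2052 / 1595515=-0.00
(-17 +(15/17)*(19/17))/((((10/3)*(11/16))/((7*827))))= -642995808/15895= -40452.71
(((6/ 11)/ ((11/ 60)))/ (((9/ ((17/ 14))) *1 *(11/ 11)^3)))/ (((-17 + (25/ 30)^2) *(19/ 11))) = -12240/ 858781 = -0.01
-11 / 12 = -0.92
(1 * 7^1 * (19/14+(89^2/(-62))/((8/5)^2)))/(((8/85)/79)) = -9055036485/31744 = -285251.91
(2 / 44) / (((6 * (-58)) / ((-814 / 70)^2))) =-15059 / 852600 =-0.02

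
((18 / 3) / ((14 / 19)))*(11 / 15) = 209 / 35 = 5.97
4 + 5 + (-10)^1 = -1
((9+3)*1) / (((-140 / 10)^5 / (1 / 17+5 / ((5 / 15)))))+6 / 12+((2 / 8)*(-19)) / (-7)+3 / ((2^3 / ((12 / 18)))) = 408074 / 285719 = 1.43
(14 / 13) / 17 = 0.06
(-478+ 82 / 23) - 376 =-19560 / 23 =-850.43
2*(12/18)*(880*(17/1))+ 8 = 59864/3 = 19954.67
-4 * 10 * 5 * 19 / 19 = -200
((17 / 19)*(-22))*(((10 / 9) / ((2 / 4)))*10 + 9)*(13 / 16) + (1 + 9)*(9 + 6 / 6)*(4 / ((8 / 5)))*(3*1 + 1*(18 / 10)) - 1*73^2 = -6331583 / 1368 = -4628.35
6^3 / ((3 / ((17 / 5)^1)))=1224 / 5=244.80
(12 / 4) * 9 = 27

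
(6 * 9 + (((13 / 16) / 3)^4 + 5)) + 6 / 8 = 317206417 / 5308416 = 59.76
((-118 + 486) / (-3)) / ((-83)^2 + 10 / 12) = -736 / 41339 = -0.02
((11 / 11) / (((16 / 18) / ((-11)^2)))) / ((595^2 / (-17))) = -1089 / 166600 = -0.01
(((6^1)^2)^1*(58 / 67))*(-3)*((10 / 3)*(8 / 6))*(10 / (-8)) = 34800 / 67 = 519.40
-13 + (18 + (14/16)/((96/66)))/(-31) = -53965/3968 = -13.60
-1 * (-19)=19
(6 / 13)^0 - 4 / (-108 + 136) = 6 / 7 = 0.86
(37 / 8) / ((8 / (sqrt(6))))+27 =37 * sqrt(6) / 64+27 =28.42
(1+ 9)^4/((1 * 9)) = 10000/9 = 1111.11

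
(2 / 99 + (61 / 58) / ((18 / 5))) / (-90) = -3587 / 1033560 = -0.00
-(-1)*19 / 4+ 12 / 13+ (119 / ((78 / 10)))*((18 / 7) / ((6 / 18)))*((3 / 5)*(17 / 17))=76.29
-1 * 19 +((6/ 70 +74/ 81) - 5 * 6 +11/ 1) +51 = 39688/ 2835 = 14.00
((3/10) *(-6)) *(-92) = 828/5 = 165.60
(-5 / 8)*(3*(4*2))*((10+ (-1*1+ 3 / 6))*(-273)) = 77805 / 2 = 38902.50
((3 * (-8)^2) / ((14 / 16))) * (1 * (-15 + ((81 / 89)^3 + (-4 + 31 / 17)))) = -3603.59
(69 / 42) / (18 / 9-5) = -0.55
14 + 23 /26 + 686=18223 /26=700.88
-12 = -12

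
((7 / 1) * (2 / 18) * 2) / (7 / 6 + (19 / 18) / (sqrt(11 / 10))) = 6468 / 1241-532 * sqrt(110) / 1241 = 0.72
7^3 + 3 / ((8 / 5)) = 2759 / 8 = 344.88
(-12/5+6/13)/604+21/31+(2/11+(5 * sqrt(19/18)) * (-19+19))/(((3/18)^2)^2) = 236.31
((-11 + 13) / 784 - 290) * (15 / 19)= -1705185 / 7448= -228.95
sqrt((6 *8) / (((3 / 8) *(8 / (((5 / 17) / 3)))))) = 4 *sqrt(255) / 51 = 1.25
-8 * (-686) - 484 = 5004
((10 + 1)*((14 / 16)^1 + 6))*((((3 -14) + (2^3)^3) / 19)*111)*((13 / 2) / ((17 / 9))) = 3936424635 / 5168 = 761692.07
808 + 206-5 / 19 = 1013.74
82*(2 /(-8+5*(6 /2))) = 164 /7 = 23.43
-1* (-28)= 28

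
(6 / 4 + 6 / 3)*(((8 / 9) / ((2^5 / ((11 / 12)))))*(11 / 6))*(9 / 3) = 847 / 1728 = 0.49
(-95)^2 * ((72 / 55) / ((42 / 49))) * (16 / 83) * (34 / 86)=41240640 / 39259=1050.48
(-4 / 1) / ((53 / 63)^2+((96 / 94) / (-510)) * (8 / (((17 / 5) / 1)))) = -215643708 / 37900631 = -5.69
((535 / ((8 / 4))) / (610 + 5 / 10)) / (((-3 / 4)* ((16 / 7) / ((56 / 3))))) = -52430 / 10989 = -4.77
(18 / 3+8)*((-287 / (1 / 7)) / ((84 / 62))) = -62279 / 3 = -20759.67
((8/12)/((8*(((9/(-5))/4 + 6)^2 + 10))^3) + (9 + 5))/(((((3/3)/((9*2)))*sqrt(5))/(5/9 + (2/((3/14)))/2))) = 588.53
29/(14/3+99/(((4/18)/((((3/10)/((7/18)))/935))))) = 517650/89861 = 5.76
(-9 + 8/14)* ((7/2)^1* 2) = -59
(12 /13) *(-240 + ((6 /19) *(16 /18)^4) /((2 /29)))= -39415744 /180063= -218.90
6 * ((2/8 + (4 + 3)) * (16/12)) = 58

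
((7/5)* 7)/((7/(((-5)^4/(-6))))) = -875/6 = -145.83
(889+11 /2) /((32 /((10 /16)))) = 8945 /512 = 17.47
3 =3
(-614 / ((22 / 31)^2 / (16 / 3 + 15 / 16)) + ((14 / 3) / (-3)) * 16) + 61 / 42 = -1870582675 / 243936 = -7668.33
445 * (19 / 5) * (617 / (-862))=-1043347 / 862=-1210.38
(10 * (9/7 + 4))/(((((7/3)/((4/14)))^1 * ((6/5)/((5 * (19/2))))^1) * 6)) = 87875/2058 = 42.70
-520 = -520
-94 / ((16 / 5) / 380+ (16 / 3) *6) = -22325 / 7602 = -2.94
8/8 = 1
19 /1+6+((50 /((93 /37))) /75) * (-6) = 2177 /93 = 23.41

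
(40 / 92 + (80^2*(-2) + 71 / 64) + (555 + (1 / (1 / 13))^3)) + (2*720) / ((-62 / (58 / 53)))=-24358783989 / 2418496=-10071.87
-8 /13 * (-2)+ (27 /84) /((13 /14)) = 41 /26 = 1.58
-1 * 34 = -34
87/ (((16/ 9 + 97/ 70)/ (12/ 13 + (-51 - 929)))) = -697621680/ 25909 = -26925.84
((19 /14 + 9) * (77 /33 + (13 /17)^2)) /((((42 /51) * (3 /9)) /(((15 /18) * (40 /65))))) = 1834250 /32487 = 56.46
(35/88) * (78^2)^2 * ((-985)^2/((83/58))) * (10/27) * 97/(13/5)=125919080830725000/913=137917941764211.39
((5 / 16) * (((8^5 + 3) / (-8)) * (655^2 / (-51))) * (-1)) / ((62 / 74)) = -2601021980875 / 202368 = -12852931.20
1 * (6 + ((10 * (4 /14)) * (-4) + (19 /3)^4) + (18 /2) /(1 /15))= 985714 /567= 1738.47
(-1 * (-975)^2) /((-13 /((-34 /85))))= -29250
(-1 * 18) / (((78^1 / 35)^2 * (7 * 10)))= -35 / 676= -0.05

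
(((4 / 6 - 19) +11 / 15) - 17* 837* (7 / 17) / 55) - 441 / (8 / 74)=-924743 / 220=-4203.38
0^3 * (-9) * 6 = 0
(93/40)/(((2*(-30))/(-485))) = 3007/160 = 18.79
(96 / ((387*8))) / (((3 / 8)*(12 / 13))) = 104 / 1161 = 0.09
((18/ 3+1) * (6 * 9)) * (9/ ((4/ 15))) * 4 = 51030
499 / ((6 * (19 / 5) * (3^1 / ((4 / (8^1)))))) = 2495 / 684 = 3.65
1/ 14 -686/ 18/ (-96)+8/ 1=51217/ 6048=8.47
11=11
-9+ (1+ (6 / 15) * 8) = -24 / 5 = -4.80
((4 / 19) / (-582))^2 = 4 / 30569841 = 0.00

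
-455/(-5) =91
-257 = -257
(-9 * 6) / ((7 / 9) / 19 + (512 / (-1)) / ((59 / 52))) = 544806 / 4552291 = 0.12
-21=-21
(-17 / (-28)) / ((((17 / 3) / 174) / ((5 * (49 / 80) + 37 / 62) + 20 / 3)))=190965 / 992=192.51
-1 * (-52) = 52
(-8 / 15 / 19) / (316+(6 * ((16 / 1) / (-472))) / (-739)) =-43601 / 490838685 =-0.00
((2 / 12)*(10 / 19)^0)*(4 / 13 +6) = 41 / 39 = 1.05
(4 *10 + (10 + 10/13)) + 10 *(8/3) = 3020/39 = 77.44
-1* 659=-659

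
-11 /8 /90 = -11 /720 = -0.02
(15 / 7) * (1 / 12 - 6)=-355 / 28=-12.68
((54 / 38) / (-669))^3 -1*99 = -7530270665976 / 76063340053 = -99.00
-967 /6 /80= -2.01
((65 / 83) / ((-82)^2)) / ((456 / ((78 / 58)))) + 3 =7380209453 / 2460069536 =3.00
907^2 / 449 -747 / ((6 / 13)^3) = -62132023 / 10776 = -5765.78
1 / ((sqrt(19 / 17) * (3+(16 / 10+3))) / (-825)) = -4125 * sqrt(323) / 722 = -102.68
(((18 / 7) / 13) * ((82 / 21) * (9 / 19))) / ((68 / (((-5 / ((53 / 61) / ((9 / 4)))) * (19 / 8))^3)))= -8265742450927875 / 52828210233344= -156.46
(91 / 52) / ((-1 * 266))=-1 / 152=-0.01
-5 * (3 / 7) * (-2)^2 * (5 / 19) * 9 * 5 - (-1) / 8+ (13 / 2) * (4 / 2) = -94035 / 1064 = -88.38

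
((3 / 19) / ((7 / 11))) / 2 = 33 / 266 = 0.12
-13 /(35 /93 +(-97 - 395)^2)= -1209 /22511987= -0.00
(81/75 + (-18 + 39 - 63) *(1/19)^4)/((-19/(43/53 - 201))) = 7464383274/656166235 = 11.38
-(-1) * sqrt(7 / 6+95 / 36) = sqrt(137) / 6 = 1.95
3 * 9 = 27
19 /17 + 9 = 172 /17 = 10.12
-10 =-10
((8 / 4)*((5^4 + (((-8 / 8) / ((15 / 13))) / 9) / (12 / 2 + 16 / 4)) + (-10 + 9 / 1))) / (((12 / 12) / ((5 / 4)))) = 842387 / 540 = 1559.98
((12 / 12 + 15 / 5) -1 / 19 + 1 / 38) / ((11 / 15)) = 5.42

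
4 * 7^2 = 196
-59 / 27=-2.19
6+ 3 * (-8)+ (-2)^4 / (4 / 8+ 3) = -94 / 7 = -13.43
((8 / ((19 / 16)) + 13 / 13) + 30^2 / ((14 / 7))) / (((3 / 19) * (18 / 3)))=483.17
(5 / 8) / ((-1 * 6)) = -0.10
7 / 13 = 0.54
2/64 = 1/32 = 0.03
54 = 54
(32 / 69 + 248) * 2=34288 / 69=496.93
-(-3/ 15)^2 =-1/ 25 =-0.04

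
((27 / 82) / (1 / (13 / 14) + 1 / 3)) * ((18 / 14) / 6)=3159 / 63140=0.05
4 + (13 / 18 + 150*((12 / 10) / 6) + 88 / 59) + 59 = 101117 / 1062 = 95.21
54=54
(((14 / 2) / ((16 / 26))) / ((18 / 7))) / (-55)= -637 / 7920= -0.08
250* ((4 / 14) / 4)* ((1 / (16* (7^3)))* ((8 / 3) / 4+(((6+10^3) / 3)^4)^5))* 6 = 70443290094337780239377474460145279767189267371062500906619375 / 11162359129068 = 6310788721256582194161012000000000000000000000000.00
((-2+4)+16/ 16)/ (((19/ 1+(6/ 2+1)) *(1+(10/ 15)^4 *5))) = 243/ 3703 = 0.07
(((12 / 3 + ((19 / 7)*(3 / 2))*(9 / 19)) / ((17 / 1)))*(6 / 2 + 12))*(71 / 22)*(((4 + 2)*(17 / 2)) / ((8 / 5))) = 538.12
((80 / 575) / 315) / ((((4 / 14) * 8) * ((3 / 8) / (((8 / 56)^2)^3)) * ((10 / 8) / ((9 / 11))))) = 32 / 11161948875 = 0.00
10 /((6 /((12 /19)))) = 20 /19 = 1.05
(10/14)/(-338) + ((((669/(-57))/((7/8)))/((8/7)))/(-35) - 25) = -5544351/224770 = -24.67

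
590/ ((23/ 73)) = 1872.61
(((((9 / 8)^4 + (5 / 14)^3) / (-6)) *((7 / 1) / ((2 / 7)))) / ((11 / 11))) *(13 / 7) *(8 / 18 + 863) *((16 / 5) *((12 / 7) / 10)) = -233809954729 / 39513600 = -5917.20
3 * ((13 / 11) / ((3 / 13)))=169 / 11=15.36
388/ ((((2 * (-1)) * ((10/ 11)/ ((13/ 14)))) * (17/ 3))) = -41613/ 1190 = -34.97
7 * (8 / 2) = 28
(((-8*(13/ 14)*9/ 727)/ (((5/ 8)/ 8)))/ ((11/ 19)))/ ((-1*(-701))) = -569088/ 196206395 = -0.00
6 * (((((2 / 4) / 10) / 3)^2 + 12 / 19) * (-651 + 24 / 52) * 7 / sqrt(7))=-121834361 * sqrt(7) / 49400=-6525.17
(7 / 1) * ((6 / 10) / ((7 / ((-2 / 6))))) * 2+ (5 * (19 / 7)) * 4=53.89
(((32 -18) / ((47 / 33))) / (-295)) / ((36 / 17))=-1309 / 83190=-0.02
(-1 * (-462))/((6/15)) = 1155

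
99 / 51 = 33 / 17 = 1.94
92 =92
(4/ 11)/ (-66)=-2/ 363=-0.01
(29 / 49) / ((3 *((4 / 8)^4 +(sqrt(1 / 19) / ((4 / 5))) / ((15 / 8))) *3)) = 0.31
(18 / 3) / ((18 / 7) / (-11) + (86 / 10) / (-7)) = -2310 / 563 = -4.10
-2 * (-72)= 144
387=387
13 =13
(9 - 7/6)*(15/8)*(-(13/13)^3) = -235/16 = -14.69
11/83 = 0.13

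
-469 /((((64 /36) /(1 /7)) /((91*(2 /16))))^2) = -6420141 /16384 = -391.85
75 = 75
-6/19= -0.32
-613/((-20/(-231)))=-141603/20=-7080.15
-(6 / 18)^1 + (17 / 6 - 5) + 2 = -1 / 2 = -0.50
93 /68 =1.37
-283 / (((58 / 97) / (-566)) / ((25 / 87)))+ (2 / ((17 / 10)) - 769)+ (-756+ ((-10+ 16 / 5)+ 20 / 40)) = 32360404967 / 428910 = 75448.01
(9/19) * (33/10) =297/190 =1.56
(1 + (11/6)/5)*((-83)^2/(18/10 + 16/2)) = 282449/294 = 960.71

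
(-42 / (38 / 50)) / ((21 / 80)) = -4000 / 19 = -210.53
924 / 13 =71.08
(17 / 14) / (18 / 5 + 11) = 85 / 1022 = 0.08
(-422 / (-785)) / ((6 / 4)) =844 / 2355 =0.36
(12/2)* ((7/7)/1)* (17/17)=6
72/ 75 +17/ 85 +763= 764.16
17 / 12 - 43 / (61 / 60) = -29923 / 732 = -40.88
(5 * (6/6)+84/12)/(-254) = -6/127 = -0.05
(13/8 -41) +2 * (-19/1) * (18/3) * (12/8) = -3051/8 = -381.38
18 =18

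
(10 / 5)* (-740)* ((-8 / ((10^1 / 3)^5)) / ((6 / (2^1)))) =9.59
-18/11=-1.64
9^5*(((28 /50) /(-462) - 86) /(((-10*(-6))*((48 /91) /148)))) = -522456841179 /22000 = -23748038.24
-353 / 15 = -23.53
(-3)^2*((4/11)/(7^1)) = 36/77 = 0.47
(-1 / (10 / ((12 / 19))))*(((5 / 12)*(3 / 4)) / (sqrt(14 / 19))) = -3*sqrt(266) / 2128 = -0.02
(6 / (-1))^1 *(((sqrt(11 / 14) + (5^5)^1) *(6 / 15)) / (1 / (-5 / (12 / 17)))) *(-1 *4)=-212500-34 *sqrt(154) / 7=-212560.28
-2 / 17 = -0.12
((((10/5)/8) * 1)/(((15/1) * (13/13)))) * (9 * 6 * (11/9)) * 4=22/5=4.40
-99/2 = -49.50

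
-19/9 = -2.11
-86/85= -1.01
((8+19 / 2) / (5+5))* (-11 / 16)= -77 / 64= -1.20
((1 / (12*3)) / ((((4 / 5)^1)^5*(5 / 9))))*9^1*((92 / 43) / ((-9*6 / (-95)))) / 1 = 1365625 / 264192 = 5.17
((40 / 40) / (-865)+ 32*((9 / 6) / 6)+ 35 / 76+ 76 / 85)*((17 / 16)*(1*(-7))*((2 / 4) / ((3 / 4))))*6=-73172897 / 262960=-278.27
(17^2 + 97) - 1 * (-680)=1066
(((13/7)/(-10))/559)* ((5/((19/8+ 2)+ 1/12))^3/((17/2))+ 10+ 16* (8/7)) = -2073843369/219399076085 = -0.01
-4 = -4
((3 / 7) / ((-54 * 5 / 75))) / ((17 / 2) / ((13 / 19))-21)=65 / 4683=0.01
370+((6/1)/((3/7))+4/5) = 1924/5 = 384.80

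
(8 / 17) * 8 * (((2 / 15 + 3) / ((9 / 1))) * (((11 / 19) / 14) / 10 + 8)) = 10.49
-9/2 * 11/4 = -99/8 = -12.38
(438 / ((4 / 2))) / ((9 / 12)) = 292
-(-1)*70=70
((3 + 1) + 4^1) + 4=12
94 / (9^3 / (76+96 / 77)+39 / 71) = 39696952 / 4217415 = 9.41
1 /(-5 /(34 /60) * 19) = -17 /2850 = -0.01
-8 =-8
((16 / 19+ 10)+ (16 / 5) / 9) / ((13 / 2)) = 19148 / 11115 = 1.72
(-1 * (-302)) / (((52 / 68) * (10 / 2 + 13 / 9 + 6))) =23103 / 728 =31.73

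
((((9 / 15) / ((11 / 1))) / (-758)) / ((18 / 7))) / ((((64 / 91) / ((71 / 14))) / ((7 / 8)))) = -0.00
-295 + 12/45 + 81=-3206/15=-213.73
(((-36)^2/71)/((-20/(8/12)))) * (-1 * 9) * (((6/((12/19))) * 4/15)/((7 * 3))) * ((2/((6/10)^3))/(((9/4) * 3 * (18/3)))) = 6080/40257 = 0.15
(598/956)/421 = 299/201238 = 0.00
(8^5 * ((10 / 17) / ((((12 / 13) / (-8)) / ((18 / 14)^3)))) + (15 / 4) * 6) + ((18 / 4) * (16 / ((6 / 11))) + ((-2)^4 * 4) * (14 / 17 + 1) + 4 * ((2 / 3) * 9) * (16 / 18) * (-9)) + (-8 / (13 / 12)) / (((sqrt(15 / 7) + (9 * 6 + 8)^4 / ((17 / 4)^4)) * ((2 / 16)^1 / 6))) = -5390356696358805951837376419673 / 15185457321677186458722262 + 32144290288128 * sqrt(105) / 1302131480164396026301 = -354968.35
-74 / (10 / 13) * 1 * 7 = -3367 / 5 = -673.40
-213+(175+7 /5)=-183 /5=-36.60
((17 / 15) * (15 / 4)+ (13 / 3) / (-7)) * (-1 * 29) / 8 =-8845 / 672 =-13.16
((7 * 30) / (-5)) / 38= -21 / 19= -1.11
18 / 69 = 6 / 23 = 0.26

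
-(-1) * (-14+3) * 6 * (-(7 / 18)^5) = 0.59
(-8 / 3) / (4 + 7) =-8 / 33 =-0.24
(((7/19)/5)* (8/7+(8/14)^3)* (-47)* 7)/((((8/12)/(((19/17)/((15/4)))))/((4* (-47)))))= 8058432/2975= 2708.72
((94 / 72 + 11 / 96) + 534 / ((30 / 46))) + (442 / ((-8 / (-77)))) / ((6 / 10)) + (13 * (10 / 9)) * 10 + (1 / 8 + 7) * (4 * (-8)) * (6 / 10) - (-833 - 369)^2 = -45980343 / 32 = -1436885.72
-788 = -788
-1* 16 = -16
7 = 7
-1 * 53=-53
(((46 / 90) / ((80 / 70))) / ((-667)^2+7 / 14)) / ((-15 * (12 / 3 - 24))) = 161 / 48048066000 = 0.00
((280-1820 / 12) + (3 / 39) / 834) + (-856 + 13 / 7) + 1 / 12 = -110156513 / 151788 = -725.73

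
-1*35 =-35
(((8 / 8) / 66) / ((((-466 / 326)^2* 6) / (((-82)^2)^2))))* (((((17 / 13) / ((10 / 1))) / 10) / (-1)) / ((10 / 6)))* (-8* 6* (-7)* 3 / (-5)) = 428843502579408 / 4852079375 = 88383.45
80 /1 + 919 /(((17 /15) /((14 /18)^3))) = 1906565 /4131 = 461.53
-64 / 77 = -0.83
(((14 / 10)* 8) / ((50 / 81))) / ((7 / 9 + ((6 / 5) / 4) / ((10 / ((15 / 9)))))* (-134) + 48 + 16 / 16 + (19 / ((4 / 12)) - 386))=-40824 / 879575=-0.05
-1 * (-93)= 93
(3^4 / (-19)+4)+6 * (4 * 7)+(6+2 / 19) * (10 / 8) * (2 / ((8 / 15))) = 14923 / 76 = 196.36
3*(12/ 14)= 18/ 7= 2.57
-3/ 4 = -0.75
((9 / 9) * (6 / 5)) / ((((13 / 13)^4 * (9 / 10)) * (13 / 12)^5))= 331776 / 371293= 0.89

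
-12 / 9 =-4 / 3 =-1.33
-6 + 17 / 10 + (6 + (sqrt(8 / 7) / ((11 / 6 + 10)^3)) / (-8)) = 17 / 10 - 54 * sqrt(14) / 2505377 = 1.70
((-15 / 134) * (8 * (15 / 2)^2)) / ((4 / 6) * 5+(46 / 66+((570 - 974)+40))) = 111375 / 795893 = 0.14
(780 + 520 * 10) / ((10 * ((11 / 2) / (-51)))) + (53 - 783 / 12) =-5557.34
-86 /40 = -43 /20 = -2.15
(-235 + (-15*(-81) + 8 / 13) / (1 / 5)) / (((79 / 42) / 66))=205025.43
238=238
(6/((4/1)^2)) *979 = 2937/8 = 367.12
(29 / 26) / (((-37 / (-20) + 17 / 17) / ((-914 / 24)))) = -66265 / 4446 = -14.90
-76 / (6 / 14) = -532 / 3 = -177.33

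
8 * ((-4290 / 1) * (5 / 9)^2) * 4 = -1144000 / 27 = -42370.37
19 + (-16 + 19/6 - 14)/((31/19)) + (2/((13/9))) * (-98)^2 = 32160367/2418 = 13300.40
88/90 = 44/45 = 0.98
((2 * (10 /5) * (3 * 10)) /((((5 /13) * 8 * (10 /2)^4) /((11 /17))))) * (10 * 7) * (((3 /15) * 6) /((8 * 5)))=9009 /106250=0.08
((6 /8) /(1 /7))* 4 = 21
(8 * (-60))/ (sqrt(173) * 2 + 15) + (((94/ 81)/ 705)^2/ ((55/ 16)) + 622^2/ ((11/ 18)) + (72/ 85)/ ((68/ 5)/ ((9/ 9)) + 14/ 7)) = 5305124770825701748/ 8379621446625-960 * sqrt(173)/ 467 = 633071.34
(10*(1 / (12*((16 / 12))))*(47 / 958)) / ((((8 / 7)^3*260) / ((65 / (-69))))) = -80605 / 1083015168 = -0.00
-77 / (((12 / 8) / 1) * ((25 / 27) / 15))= -4158 / 5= -831.60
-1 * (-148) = 148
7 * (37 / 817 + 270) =1544389 / 817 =1890.32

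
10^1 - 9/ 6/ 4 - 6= 29/ 8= 3.62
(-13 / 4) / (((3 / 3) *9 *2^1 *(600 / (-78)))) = 169 / 7200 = 0.02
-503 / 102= -4.93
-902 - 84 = -986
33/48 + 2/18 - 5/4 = -65/144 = -0.45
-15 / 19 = -0.79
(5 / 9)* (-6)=-10 / 3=-3.33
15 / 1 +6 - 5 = 16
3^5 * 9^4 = 1594323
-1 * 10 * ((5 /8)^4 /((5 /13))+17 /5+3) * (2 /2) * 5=-695985 /2048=-339.84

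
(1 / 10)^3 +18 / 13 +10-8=44013 / 13000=3.39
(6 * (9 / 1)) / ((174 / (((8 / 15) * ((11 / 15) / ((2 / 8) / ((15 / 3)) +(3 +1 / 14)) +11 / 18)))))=5324 / 38019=0.14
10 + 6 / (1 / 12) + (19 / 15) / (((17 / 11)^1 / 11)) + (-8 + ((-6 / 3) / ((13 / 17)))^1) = 266527 / 3315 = 80.40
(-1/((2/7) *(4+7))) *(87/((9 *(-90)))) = 203/5940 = 0.03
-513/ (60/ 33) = -5643/ 20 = -282.15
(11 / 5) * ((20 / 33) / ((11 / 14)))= 56 / 33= 1.70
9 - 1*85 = -76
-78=-78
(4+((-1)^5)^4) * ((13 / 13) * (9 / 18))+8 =21 / 2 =10.50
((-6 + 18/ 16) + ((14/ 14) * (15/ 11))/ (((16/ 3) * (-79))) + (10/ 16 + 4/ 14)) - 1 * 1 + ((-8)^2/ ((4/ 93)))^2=215497723753/ 97328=2214139.03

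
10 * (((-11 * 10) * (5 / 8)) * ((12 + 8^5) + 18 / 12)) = -90149125 / 4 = -22537281.25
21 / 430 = 0.05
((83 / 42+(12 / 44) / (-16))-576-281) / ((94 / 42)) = -3160231 / 8272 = -382.04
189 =189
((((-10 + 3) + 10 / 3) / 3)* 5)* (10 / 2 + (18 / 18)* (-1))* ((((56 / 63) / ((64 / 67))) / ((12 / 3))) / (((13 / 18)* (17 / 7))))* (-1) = 25795 / 7956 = 3.24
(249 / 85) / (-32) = -249 / 2720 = -0.09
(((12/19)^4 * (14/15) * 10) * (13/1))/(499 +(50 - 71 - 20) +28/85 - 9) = 71285760/1659116651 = 0.04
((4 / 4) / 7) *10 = 10 / 7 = 1.43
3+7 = 10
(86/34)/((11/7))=301/187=1.61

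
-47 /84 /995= -47 /83580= -0.00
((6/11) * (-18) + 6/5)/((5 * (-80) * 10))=237/110000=0.00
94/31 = 3.03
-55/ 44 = -5/ 4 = -1.25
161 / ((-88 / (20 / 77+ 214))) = -189727 / 484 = -392.00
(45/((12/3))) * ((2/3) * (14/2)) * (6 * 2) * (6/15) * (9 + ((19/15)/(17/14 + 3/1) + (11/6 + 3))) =1050714/295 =3561.74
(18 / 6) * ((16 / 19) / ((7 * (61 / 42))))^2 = 27648 / 1343281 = 0.02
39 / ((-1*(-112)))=39 / 112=0.35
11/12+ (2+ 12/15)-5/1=-77/60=-1.28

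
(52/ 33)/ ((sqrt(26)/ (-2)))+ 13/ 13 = 1 - 4 * sqrt(26)/ 33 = 0.38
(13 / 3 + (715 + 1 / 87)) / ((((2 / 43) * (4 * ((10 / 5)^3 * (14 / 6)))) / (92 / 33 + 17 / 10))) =1328491063 / 1429120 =929.59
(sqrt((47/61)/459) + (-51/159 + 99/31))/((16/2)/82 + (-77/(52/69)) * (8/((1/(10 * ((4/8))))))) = -1257880/1789455377 - 533 * sqrt(146217)/20329868574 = -0.00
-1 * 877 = -877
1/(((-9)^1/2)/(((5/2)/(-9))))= 5/81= 0.06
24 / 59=0.41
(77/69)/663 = 77/45747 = 0.00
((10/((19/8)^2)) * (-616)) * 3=-1182720/361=-3276.23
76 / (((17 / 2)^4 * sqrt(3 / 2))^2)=0.00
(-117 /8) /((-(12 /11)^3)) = 17303 /1536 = 11.26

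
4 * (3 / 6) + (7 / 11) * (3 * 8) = 190 / 11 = 17.27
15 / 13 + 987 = 12846 / 13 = 988.15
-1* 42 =-42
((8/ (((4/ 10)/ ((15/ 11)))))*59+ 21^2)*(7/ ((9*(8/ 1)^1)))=52619/ 264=199.31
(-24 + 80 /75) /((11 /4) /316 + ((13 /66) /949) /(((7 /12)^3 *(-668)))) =-20000076322688 /7588080975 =-2635.72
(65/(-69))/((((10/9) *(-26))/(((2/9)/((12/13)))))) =13/1656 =0.01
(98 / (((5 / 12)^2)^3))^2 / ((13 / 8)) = 685041829640404992 / 3173828125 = 215840871.86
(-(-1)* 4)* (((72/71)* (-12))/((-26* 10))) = 864/4615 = 0.19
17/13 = 1.31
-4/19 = -0.21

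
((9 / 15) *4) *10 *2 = 48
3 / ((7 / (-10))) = -30 / 7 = -4.29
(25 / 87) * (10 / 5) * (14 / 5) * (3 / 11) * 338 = 47320 / 319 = 148.34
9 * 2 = 18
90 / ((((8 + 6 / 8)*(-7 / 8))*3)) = -192 / 49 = -3.92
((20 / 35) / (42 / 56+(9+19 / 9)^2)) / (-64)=-81 / 1126804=-0.00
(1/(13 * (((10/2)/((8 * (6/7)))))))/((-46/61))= -1464/10465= -0.14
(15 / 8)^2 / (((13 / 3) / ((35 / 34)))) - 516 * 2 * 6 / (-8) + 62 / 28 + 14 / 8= 154214751 / 198016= 778.80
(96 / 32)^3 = 27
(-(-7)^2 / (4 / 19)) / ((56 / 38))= -2527 / 16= -157.94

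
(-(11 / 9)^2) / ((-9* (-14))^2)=-121 / 1285956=-0.00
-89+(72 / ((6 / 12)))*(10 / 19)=-251 / 19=-13.21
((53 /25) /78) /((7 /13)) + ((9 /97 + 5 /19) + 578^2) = 334084.41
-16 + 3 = -13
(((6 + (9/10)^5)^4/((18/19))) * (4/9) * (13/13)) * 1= 885.05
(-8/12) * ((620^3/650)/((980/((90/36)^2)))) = -2979100/1911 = -1558.92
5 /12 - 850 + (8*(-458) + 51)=-53551 /12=-4462.58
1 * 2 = 2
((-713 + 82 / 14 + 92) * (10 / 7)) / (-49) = 43060 / 2401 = 17.93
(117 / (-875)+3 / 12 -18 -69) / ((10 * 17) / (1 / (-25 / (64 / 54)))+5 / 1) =1216372 / 50133125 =0.02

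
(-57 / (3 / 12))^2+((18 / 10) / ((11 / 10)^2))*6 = 6291144 / 121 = 51992.93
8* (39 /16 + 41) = 695 /2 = 347.50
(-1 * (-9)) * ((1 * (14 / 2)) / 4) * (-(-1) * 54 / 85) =1701 / 170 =10.01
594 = 594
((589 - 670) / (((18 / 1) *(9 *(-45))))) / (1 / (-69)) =-0.77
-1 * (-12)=12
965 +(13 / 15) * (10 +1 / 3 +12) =984.36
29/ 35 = 0.83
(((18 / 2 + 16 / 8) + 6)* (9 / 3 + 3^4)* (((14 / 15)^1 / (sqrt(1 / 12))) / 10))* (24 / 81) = 53312* sqrt(3) / 675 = 136.80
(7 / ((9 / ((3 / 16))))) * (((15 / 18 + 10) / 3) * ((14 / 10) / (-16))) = -637 / 13824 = -0.05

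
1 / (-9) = -1 / 9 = -0.11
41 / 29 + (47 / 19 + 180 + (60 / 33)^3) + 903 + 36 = 827912341 / 733381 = 1128.90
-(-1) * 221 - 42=179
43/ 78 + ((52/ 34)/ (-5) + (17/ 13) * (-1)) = -7043/ 6630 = -1.06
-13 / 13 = -1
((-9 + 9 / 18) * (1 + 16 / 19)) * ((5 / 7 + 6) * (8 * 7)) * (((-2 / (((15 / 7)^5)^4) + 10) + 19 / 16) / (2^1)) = -332907065674004570965030055899 / 10108780459442138671875000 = -32932.47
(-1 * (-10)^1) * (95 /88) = 475 /44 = 10.80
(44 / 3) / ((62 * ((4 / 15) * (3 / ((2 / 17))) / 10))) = 550 / 1581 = 0.35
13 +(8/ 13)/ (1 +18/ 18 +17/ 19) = 9447/ 715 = 13.21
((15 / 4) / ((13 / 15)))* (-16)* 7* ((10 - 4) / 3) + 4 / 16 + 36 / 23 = -1157029 / 1196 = -967.42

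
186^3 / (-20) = -1608714 / 5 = -321742.80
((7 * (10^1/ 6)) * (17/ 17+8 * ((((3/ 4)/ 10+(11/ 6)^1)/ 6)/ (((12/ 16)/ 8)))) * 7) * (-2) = -4596.32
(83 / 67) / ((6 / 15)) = 415 / 134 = 3.10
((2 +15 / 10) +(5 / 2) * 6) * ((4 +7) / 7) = 407 / 14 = 29.07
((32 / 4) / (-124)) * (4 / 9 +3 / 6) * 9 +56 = 1719 / 31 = 55.45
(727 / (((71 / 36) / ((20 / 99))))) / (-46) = -29080 / 17963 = -1.62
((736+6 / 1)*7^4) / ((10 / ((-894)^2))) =711936250956 / 5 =142387250191.20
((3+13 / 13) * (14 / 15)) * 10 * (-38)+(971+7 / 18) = -8051 / 18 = -447.28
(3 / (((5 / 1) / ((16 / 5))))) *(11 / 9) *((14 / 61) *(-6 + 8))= 4928 / 4575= 1.08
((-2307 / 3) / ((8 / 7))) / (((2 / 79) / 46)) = -9780911 / 8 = -1222613.88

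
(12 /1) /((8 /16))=24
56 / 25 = 2.24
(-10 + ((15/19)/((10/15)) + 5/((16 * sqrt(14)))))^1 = -8.73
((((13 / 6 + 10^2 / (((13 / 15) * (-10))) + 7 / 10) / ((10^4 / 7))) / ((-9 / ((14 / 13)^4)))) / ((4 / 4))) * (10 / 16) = 28420637 / 50124555000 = 0.00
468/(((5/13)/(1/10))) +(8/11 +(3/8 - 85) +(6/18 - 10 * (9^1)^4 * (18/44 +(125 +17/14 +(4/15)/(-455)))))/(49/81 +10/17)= -2290217401639197/328928600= -6962658.16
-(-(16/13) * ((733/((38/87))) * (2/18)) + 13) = 216.50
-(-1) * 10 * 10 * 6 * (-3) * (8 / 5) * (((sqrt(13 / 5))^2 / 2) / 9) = -416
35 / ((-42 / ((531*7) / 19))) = -6195 / 38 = -163.03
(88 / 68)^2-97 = -27549 / 289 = -95.33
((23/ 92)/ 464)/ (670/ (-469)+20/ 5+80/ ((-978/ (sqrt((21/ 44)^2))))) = 12551/ 58991104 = 0.00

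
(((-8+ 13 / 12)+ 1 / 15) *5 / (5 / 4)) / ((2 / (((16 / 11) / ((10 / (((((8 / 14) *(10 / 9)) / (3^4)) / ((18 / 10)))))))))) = -4384 / 505197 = -0.01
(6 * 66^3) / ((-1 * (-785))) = 1724976 / 785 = 2197.42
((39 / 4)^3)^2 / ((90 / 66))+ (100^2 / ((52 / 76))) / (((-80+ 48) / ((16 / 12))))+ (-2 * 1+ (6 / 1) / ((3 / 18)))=502721114303 / 798720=629408.45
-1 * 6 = -6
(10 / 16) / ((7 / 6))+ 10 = 295 / 28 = 10.54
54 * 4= 216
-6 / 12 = -1 / 2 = -0.50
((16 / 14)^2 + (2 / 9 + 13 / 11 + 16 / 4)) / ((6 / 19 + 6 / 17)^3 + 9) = 1096912289117 / 1520119542249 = 0.72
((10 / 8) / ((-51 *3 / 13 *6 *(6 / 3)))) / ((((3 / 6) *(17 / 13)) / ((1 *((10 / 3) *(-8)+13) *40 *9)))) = 66.60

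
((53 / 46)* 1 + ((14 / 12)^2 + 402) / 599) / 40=905429 / 19838880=0.05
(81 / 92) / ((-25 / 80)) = -324 / 115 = -2.82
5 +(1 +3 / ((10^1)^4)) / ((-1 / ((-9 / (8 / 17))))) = 1930459 / 80000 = 24.13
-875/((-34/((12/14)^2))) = 18.91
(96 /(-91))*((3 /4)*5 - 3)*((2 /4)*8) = -288 /91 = -3.16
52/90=26/45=0.58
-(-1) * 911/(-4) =-911/4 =-227.75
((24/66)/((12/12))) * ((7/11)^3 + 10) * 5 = 273060/14641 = 18.65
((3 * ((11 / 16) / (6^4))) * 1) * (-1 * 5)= -55 / 6912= -0.01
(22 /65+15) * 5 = 997 /13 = 76.69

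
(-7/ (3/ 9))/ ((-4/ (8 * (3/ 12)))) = 21/ 2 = 10.50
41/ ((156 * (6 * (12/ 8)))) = 41/ 1404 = 0.03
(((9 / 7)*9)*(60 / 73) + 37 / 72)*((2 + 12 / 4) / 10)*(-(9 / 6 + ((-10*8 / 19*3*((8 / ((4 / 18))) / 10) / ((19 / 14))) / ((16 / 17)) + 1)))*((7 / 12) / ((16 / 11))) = 66.54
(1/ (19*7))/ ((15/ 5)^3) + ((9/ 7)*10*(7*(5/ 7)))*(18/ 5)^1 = 231.43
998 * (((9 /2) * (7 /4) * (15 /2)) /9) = 52395 /8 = 6549.38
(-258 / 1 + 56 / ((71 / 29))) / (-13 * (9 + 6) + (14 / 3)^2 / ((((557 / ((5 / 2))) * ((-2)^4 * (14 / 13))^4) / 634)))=1074964484063232 / 891507704892025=1.21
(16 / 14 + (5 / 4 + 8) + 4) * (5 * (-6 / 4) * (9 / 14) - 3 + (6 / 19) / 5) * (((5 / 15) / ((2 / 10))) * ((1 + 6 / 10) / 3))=-924079 / 9310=-99.26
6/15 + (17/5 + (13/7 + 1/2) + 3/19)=8399/1330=6.32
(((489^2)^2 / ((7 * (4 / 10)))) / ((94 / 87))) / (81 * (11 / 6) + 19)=4974560179767 / 44086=112837639.61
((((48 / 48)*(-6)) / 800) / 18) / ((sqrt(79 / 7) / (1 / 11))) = -0.00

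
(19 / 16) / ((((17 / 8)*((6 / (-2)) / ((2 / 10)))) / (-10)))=19 / 51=0.37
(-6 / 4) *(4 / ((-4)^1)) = 3 / 2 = 1.50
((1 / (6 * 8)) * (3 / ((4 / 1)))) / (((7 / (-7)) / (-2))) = 1 / 32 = 0.03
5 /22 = 0.23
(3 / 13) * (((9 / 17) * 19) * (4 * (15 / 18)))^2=974700 / 3757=259.44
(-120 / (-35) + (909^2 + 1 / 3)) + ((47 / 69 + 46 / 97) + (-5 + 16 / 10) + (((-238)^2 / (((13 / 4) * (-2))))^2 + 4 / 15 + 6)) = 3039180739652254 / 39589095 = 76768128.69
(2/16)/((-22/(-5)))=5/176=0.03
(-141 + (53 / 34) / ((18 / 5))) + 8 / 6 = -85211 / 612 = -139.23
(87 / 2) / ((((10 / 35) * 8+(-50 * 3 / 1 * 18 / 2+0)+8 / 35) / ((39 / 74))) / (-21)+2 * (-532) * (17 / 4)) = -2493855 / 252266284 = -0.01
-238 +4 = -234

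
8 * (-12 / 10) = -48 / 5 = -9.60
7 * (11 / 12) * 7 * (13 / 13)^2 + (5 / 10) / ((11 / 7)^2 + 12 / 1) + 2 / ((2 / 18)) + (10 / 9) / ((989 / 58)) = 1590737443 / 25243236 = 63.02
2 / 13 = 0.15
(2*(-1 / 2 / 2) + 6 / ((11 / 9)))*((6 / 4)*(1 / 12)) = 97 / 176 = 0.55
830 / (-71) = -830 / 71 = -11.69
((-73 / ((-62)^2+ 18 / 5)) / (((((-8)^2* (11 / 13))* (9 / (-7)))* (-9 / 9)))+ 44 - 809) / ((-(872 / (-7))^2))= 4569122048015 / 92684702195712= 0.05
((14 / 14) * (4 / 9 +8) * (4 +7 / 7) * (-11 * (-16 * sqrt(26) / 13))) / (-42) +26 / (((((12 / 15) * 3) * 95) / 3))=13 / 38- 33440 * sqrt(26) / 2457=-69.06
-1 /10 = -0.10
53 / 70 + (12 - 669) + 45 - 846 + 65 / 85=-1733209 / 1190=-1456.48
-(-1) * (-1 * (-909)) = 909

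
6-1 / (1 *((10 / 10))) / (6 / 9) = 9 / 2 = 4.50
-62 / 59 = -1.05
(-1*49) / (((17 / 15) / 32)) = -23520 / 17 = -1383.53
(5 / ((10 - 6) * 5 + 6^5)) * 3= 15 / 7796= 0.00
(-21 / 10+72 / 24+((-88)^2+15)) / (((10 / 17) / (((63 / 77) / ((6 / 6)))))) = 11872647 / 1100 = 10793.32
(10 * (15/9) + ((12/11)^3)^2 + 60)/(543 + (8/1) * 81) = 416416982/6329787453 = 0.07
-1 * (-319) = 319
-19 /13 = -1.46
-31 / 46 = -0.67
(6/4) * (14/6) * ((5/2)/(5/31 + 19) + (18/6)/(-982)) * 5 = 2601305/1166616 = 2.23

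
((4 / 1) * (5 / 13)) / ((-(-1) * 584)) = 5 / 1898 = 0.00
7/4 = 1.75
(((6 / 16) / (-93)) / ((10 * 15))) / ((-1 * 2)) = 1 / 74400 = 0.00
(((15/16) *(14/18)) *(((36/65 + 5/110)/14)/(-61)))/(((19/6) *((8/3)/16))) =-2571/2651792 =-0.00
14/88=7/44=0.16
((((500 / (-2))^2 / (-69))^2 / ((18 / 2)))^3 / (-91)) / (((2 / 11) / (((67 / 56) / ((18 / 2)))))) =-2745538949966430664062500000000 / 451028530299718917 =-6087284429971.55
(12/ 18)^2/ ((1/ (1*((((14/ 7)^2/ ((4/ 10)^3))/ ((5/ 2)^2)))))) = 40/ 9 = 4.44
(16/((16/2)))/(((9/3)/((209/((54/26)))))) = 5434/81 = 67.09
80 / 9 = 8.89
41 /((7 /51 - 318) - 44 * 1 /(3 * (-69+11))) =-60639 /469745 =-0.13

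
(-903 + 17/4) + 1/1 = -3591/4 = -897.75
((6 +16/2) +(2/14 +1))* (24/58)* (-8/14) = -5088/1421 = -3.58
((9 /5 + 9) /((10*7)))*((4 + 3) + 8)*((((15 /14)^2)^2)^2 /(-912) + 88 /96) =33242312525157 /15702395555840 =2.12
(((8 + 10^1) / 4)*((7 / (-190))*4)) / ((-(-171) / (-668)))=4676 / 1805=2.59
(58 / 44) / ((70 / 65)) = 377 / 308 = 1.22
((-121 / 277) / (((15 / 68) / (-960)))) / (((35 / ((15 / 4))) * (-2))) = -197472 / 1939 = -101.84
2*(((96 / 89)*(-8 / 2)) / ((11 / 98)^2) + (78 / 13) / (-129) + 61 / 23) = -7239233982 / 10650541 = -679.71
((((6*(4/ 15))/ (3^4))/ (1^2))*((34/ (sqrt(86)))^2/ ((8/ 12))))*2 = 4624/ 5805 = 0.80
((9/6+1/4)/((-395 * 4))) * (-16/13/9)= 7/46215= 0.00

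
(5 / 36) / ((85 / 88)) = 0.14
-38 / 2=-19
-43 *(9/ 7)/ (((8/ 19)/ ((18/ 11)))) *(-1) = 66177/ 308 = 214.86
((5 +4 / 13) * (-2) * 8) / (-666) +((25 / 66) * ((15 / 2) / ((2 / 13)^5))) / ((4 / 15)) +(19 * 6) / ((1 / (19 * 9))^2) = 28095643854037 / 8126976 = 3457084.63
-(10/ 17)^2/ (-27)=100/ 7803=0.01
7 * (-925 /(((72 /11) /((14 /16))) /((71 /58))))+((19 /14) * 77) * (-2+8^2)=181051607 /33408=5419.41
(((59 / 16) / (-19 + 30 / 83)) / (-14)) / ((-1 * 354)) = -83 / 2079168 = -0.00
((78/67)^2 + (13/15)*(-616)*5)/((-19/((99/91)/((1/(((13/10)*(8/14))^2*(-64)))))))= -789187795968/146274065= -5395.27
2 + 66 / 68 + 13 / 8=4.60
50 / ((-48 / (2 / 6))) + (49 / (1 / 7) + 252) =42815 / 72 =594.65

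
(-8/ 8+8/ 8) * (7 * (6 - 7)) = 0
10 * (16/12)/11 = 40/33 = 1.21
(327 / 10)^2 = 106929 / 100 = 1069.29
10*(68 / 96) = 85 / 12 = 7.08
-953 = -953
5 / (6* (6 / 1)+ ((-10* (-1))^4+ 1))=5 / 10037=0.00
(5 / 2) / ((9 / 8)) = 2.22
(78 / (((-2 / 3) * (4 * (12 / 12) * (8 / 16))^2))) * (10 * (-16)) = 4680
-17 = -17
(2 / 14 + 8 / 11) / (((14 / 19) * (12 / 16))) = 2546 / 1617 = 1.57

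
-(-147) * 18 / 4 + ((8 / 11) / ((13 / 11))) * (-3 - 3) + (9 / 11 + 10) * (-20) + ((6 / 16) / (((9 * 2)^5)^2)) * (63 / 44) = 267130191859531867 / 605128075149312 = 441.44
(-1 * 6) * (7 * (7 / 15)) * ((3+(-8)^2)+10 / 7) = -6706 / 5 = -1341.20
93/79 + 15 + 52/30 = 21224/1185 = 17.91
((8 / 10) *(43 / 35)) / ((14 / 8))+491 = 602163 / 1225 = 491.56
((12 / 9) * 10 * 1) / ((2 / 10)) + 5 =215 / 3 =71.67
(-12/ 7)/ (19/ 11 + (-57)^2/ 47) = -1551/ 64106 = -0.02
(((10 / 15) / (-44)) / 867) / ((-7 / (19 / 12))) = 19 / 4806648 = 0.00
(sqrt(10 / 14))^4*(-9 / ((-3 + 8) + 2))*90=-20250 / 343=-59.04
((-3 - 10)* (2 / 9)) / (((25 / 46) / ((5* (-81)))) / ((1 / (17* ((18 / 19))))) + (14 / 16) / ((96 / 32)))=-90896 / 8497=-10.70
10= 10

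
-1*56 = -56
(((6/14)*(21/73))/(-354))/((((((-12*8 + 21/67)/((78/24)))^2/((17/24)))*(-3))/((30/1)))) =64484485/22658773343616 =0.00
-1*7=-7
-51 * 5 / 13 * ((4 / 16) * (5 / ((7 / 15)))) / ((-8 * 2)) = 19125 / 5824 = 3.28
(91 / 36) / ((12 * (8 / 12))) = 91 / 288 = 0.32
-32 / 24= -4 / 3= -1.33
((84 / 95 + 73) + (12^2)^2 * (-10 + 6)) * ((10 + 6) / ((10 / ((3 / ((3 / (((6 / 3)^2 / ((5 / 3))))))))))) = -755775456 / 2375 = -318221.24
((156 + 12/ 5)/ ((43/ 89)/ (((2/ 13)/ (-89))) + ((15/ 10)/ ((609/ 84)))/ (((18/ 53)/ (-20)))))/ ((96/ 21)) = -60291/ 507530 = -0.12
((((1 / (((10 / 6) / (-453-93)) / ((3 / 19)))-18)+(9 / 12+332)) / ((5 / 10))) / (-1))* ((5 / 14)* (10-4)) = -299847 / 266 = -1127.24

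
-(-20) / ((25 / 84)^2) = 28224 / 125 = 225.79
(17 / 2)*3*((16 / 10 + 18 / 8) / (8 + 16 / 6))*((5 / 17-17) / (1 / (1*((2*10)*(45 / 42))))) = -3294.84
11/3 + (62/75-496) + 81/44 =-1615897/3300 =-489.67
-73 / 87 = -0.84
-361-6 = -367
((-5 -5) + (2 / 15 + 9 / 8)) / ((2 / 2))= -1049 / 120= -8.74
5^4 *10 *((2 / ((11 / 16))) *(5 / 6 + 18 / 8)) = 1850000 / 33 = 56060.61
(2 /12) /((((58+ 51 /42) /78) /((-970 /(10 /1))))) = -17654 /829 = -21.30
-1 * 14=-14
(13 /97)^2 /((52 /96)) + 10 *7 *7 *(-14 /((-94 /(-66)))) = -2129994756 /442223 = -4816.56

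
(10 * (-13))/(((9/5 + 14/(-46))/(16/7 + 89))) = -4776525/602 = -7934.43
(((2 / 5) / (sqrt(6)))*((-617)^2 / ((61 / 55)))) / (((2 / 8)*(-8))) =-4187579*sqrt(6) / 366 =-28025.77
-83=-83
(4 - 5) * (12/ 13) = -12/ 13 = -0.92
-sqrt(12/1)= -2 * sqrt(3)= -3.46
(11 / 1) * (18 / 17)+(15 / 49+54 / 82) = 430728 / 34153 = 12.61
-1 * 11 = -11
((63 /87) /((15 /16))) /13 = 112 /1885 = 0.06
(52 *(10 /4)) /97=130 /97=1.34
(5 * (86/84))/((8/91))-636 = -27733/48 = -577.77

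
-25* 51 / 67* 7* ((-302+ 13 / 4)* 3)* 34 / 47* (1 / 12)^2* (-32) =-60437125 / 3149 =-19192.48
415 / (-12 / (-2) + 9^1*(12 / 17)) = 1411 / 42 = 33.60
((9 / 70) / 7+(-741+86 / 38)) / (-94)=6877469 / 875140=7.86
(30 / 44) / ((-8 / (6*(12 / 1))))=-135 / 22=-6.14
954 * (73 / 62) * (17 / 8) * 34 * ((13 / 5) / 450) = 14535833 / 31000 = 468.90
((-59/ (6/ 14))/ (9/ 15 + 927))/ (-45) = 413/ 125226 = 0.00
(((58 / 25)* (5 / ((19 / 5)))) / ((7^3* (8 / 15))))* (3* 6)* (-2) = -3915 / 6517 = -0.60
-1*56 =-56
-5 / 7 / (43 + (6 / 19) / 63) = -285 / 17159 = -0.02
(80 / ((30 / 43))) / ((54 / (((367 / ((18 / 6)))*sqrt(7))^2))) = 162165556 / 729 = 222449.32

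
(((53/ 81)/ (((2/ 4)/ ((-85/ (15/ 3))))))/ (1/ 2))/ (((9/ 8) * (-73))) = 28832/ 53217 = 0.54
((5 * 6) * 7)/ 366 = 35/ 61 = 0.57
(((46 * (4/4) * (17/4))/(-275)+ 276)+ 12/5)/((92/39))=5956431/50600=117.72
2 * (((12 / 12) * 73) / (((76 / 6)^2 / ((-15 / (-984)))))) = 3285 / 236816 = 0.01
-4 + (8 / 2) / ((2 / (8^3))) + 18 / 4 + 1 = 2051 / 2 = 1025.50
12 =12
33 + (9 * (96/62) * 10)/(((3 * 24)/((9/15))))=1059/31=34.16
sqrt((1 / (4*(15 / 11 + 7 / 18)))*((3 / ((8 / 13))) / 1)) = 3*sqrt(148863) / 1388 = 0.83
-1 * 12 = -12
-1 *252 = -252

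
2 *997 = 1994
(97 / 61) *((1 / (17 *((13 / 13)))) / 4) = 97 / 4148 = 0.02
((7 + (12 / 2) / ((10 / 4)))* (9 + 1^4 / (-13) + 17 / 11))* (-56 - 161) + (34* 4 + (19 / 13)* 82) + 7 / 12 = -181014671 / 8580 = -21097.28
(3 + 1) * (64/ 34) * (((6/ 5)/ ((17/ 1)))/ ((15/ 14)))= 3584/ 7225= 0.50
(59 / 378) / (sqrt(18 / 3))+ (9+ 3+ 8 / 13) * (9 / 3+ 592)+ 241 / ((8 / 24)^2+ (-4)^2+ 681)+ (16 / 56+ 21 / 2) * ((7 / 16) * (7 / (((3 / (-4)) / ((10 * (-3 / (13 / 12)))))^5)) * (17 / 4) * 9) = 59 * sqrt(6) / 2268+ 201979450955875186637 / 2329492282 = 86705353143.57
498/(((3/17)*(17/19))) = 3154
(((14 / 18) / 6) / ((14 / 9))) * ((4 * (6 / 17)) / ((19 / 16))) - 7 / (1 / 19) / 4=-42831 / 1292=-33.15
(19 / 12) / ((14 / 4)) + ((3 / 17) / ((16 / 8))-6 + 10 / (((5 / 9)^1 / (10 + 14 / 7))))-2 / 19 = 1427383 / 6783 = 210.44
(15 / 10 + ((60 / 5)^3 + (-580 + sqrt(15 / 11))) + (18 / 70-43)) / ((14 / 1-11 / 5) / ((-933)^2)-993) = -67439394297 / 60507689564-4352445 * sqrt(165) / 47541756086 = -1.12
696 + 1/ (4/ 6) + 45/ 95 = 26523/ 38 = 697.97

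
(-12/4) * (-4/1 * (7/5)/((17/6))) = 5.93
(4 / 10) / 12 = 1 / 30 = 0.03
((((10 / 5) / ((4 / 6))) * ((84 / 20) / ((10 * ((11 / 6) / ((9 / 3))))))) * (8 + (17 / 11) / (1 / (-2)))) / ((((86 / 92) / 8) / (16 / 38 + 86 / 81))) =128.44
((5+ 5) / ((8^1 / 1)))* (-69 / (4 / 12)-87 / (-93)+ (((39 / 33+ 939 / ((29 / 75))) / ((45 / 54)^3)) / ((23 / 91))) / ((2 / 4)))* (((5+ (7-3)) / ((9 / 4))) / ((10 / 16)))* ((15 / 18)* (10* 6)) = 15018809223104 / 1137235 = 13206425.43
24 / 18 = 1.33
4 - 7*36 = -248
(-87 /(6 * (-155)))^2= 841 /96100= 0.01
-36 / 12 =-3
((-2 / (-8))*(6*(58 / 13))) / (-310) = -87 / 4030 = -0.02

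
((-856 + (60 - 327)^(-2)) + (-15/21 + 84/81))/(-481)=1281007862/720090189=1.78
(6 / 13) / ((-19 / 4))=-24 / 247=-0.10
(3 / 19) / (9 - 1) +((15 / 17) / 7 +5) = 93077 / 18088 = 5.15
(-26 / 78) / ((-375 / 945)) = 21 / 25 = 0.84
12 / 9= 4 / 3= 1.33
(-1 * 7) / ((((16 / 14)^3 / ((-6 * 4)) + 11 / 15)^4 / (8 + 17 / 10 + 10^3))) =-122286042259934875 / 3510195379202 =-34837.39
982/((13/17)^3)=4824566/2197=2195.98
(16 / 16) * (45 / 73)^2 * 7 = 14175 / 5329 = 2.66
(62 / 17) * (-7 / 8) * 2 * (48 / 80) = -651 / 170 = -3.83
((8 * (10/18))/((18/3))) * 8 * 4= 23.70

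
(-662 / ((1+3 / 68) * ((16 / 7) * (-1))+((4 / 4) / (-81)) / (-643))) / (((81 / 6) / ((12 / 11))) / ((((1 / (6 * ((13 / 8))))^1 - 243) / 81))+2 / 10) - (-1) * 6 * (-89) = -13307252933919822 / 22008513539213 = -604.64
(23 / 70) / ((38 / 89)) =2047 / 2660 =0.77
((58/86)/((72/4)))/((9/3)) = 29/2322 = 0.01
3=3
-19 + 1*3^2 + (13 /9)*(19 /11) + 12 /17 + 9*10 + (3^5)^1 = 548996 /1683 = 326.20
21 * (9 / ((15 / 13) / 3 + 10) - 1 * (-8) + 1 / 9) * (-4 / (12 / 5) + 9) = 62216 / 45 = 1382.58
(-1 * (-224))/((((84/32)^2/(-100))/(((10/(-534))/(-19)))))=-1024000/319599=-3.20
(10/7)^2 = 100/49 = 2.04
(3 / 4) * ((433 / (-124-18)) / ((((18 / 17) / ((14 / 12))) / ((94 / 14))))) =-345967 / 20448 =-16.92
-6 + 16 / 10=-22 / 5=-4.40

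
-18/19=-0.95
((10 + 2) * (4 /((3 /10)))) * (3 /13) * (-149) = -71520 /13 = -5501.54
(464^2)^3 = 9979479338254336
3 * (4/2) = 6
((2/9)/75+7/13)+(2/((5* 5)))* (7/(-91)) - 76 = -662203/8775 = -75.46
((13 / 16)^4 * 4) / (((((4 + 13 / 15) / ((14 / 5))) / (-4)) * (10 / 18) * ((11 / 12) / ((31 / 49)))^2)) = -3.44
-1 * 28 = -28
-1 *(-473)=473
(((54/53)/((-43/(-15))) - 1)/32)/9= -1469/656352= -0.00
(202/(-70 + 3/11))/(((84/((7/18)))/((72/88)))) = -0.01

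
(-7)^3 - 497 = -840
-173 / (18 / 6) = -173 / 3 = -57.67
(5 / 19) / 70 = 1 / 266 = 0.00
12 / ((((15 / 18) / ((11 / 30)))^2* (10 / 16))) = 11616 / 3125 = 3.72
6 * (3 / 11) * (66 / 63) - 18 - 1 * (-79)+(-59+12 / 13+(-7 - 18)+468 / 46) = -21325 / 2093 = -10.19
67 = 67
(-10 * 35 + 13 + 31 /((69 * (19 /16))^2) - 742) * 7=-12981444161 /1718721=-7552.97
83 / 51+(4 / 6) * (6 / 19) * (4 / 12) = 1645 / 969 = 1.70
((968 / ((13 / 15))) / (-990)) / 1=-44 / 39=-1.13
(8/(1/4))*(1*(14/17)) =448/17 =26.35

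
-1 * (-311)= 311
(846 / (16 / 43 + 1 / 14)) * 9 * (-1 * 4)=-6111504 / 89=-68668.58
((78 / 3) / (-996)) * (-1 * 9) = 39 / 166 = 0.23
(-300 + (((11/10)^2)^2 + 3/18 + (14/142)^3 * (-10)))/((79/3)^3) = -28834126381323/1764640815290000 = -0.02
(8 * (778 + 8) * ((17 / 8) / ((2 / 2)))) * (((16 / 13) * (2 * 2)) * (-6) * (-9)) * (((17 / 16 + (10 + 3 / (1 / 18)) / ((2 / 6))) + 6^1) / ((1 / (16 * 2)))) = 22627745280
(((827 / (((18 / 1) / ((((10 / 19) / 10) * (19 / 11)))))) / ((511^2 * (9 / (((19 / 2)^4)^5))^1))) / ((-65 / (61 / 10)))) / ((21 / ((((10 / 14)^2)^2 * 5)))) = -370581009989.08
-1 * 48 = -48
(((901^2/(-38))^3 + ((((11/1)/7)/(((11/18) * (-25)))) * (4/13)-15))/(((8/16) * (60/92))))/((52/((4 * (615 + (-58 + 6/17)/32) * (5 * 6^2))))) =-107747175414795415872588093/424434920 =-253860298334537167.38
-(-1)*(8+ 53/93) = 8.57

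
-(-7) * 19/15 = 133/15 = 8.87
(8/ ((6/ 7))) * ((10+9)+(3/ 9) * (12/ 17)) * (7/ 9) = 21364/ 153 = 139.63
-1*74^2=-5476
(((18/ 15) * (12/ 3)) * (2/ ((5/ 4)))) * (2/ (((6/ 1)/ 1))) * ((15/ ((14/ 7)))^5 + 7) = 1519198/ 25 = 60767.92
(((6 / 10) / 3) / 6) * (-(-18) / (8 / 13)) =0.98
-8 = -8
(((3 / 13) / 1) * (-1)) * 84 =-252 / 13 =-19.38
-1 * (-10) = 10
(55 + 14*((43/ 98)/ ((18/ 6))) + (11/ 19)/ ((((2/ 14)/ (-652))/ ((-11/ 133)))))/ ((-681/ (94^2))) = -18460259560/ 5162661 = -3575.73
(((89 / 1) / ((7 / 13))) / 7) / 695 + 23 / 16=801777 / 544880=1.47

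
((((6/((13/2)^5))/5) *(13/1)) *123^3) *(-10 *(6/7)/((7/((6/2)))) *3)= -38586938112/1399489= -27572.16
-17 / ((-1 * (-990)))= -17 / 990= -0.02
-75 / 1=-75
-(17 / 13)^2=-289 / 169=-1.71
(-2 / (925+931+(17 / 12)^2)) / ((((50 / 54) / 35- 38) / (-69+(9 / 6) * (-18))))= -5225472 / 1920227881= -0.00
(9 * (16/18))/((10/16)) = 64/5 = 12.80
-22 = -22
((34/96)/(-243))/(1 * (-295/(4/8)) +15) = 0.00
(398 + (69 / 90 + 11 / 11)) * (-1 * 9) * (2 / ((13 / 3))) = -107937 / 65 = -1660.57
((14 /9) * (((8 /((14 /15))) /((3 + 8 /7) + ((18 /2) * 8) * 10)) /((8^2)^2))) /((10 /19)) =133 /15571968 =0.00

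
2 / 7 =0.29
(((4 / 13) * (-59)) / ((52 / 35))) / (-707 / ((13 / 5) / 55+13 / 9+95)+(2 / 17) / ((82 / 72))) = 343730502185 / 203211210969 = 1.69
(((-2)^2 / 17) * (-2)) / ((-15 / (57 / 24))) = 19 / 255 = 0.07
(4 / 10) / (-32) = -1 / 80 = -0.01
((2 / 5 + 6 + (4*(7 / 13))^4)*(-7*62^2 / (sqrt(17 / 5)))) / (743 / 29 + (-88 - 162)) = 3111364721024*sqrt(85) / 15796946295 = 1815.88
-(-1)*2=2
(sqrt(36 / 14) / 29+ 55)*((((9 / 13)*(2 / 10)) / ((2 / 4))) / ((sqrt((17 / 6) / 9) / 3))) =972*sqrt(357) / 224315+ 1782*sqrt(102) / 221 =81.52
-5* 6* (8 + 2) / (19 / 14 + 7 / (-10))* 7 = -3195.65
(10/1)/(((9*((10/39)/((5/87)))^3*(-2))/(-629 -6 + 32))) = 735995/195112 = 3.77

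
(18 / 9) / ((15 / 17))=34 / 15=2.27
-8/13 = -0.62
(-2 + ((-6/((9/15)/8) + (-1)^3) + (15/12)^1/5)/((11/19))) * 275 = -155625/4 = -38906.25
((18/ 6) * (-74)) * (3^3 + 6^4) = -293706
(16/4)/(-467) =-4/467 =-0.01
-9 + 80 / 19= -4.79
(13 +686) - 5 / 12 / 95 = 699.00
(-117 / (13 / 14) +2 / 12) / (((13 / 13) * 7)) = -755 / 42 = -17.98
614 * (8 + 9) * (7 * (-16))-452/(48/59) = -14035339/12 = -1169611.58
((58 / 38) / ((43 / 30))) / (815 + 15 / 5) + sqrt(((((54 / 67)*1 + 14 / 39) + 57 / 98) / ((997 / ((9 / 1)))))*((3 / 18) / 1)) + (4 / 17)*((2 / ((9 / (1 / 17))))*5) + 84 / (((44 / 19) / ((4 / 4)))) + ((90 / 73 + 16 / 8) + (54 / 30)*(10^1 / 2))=sqrt(388388690911) / 12157418 + 33864331106015 / 697912958259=48.57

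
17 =17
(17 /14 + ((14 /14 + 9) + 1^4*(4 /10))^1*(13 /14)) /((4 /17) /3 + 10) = 38811 /35980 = 1.08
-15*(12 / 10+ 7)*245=-30135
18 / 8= 9 / 4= 2.25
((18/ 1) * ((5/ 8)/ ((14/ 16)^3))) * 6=34560/ 343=100.76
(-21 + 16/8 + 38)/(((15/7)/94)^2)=8226316/225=36561.40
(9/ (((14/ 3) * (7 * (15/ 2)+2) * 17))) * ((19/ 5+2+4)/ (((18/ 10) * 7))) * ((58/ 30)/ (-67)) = -29/ 620755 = -0.00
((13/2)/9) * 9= 13/2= 6.50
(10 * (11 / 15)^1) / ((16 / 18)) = 33 / 4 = 8.25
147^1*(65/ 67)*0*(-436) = 0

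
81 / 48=27 / 16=1.69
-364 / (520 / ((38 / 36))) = -133 / 180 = -0.74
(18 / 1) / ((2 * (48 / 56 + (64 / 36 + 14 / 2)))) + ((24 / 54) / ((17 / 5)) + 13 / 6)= 600223 / 185742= 3.23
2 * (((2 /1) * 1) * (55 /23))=220 /23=9.57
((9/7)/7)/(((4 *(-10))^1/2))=-9/980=-0.01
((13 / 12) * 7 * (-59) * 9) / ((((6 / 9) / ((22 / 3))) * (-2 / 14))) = 1240239 / 4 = 310059.75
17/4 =4.25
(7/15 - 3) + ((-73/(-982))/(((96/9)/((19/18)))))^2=-450275687011/177744199680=-2.53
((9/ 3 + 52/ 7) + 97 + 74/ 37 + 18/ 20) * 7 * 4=15446/ 5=3089.20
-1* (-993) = 993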